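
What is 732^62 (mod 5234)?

2368

732^1 ≡ 732 (mod 5234)
732^2 ≡ 732^2 = 535824 ≡ 1956 (mod 5234)
732^4 ≡ 1956^2 = 3825936 ≡ 5116 (mod 5234)
732^8 ≡ 5116^2 = 26173456 ≡ 3456 (mod 5234)
732^16 ≡ 3456^2 = 11943936 ≡ 5182 (mod 5234)
732^32 ≡ 5182^2 = 26853124 ≡ 2704 (mod 5234)
732^62 = 732^32 * 732^16 * 732^8 * 732^4 * 732^2 ≡ 2704 * 5182 * 3456 * 5116 * 1956 (mod 5234).
Accumulate the product:
2704 * 5182 = 14012128 ≡ 710
710 * 3456 = 2453760 ≡ 4248
4248 * 5116 = 21732768 ≡ 1200
1200 * 1956 = 2347200 ≡ 2368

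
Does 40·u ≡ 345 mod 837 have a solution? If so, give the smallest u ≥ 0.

gcd(40, 837) = 1, so a unique solution mod 837 exists.
40⁻¹ ≡ 565 (mod 837).
u ≡ 565·345 ≡ 741 (mod 837).

741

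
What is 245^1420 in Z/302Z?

Compute successive squares:
1420 in binary is 10110001100, i.e. 1420 = 1024 + 256 + 128 + 8 + 4.
245^1 ≡ 245 (mod 302)
245^2 ≡ 245^2 = 60025 ≡ 229 (mod 302)
245^4 ≡ 229^2 = 52441 ≡ 195 (mod 302)
245^8 ≡ 195^2 = 38025 ≡ 275 (mod 302)
245^16 ≡ 275^2 = 75625 ≡ 125 (mod 302)
245^32 ≡ 125^2 = 15625 ≡ 223 (mod 302)
245^64 ≡ 223^2 = 49729 ≡ 201 (mod 302)
245^128 ≡ 201^2 = 40401 ≡ 235 (mod 302)
245^256 ≡ 235^2 = 55225 ≡ 261 (mod 302)
245^512 ≡ 261^2 = 68121 ≡ 171 (mod 302)
245^1024 ≡ 171^2 = 29241 ≡ 249 (mod 302)
245^1420 = 245^1024 · 245^256 · 245^128 · 245^8 · 245^4 ≡ 249 · 261 · 235 · 275 · 195 (mod 302).
Accumulate the product:
249 · 261 = 64989 ≡ 59
59 · 235 = 13865 ≡ 275
275 · 275 = 75625 ≡ 125
125 · 195 = 24375 ≡ 215

215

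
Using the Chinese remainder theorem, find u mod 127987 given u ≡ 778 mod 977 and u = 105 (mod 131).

977⁻¹ mod 131: 977·107 ≡ 1 (mod 131), so 977⁻¹ ≡ 107.
u = 778 + 977·((105 − 778)·107 mod 131) = 778 + 977·39 = 38881.

38881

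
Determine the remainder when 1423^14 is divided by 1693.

308

Using repeated squaring:
1423^1 ≡ 1423 (mod 1693)
1423^2 ≡ 1423^2 = 2024929 ≡ 101 (mod 1693)
1423^4 ≡ 101^2 = 10201 ≡ 43 (mod 1693)
1423^8 ≡ 43^2 = 1849 ≡ 156 (mod 1693)
1423^14 = 1423^8 · 1423^4 · 1423^2 ≡ 156 · 43 · 101 (mod 1693).
Accumulate the product:
156 · 43 = 6708 ≡ 1629
1629 · 101 = 164529 ≡ 308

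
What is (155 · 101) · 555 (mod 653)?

360

155 · 101 = 15655 ≡ 636 (mod 653)
636 · 555 = 352980 ≡ 360 (mod 653)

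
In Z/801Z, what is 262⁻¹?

By the extended Euclidean algorithm:
801 = 3×262 + 15
262 = 17×15 + 7
15 = 2×7 + 1
7 = 7×1 + 0
gcd(262, 801) = 1, so the inverse exists.
Bézout: 1 = 35×801 − 107×262.
So 262⁻¹ ≡ −107 ≡ 694 (mod 801).

694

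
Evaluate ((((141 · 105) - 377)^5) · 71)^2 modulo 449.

429

141 · 105 = 14805 ≡ 437 (mod 449)
437 - 377 = 60
(60)^5 ≡ 248 (mod 449)
248 · 71 = 17608 ≡ 97 (mod 449)
(97)^2 ≡ 429 (mod 449)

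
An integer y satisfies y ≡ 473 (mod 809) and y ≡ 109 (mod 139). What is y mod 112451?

7754

809⁻¹ mod 139: 809·50 ≡ 1 (mod 139), so 809⁻¹ ≡ 50.
y = 473 + 809·((109 − 473)·50 mod 139) = 473 + 809·9 = 7754.
Check: 7754 mod 809 = 473, 7754 mod 139 = 109. ✓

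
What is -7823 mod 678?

313

-7823 = -12*678 + 313, so -7823 ≡ 313 (mod 678).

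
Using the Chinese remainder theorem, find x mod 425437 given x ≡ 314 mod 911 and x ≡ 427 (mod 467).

51330

911⁻¹ mod 467: 911·203 ≡ 1 (mod 467), so 911⁻¹ ≡ 203.
x = 314 + 911·((427 − 314)·203 mod 467) = 314 + 911·56 = 51330.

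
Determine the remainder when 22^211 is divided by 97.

Compute successive squares:
211 in binary is 11010011, i.e. 211 = 128 + 64 + 16 + 2 + 1.
22^1 ≡ 22 (mod 97)
22^2 ≡ 22^2 = 484 ≡ 96 (mod 97)
22^4 ≡ 96^2 = 9216 ≡ 1 (mod 97)
22^8 ≡ 1^2 = 1 (mod 97)
22^16 ≡ 1^2 = 1 (mod 97)
22^32 ≡ 1^2 = 1 (mod 97)
22^64 ≡ 1^2 = 1 (mod 97)
22^128 ≡ 1^2 = 1 (mod 97)
22^211 = 22^128 * 22^64 * 22^16 * 22^2 * 22^1 ≡ 1 * 1 * 1 * 96 * 22 (mod 97).
Accumulate the product:
1 * 1 = 1
1 * 1 = 1
1 * 96 = 96
96 * 22 = 2112 ≡ 75

75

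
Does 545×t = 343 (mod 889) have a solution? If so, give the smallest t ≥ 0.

gcd(545, 889) = 1, so a unique solution mod 889 exists.
545⁻¹ ≡ 230 (mod 889).
t ≡ 230×343 ≡ 658 (mod 889).

658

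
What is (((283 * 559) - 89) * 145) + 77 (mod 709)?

222

283 * 559 = 158197 ≡ 90 (mod 709)
90 - 89 = 1
1 * 145 = 145
145 + 77 = 222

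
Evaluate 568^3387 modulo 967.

228

568^1 ≡ 568 (mod 967)
568^2 ≡ 568^2 = 322624 ≡ 613 (mod 967)
568^4 ≡ 613^2 = 375769 ≡ 573 (mod 967)
568^8 ≡ 573^2 = 328329 ≡ 516 (mod 967)
568^16 ≡ 516^2 = 266256 ≡ 331 (mod 967)
568^32 ≡ 331^2 = 109561 ≡ 290 (mod 967)
568^64 ≡ 290^2 = 84100 ≡ 938 (mod 967)
568^128 ≡ 938^2 = 879844 ≡ 841 (mod 967)
568^256 ≡ 841^2 = 707281 ≡ 404 (mod 967)
568^512 ≡ 404^2 = 163216 ≡ 760 (mod 967)
568^1024 ≡ 760^2 = 577600 ≡ 301 (mod 967)
568^2048 ≡ 301^2 = 90601 ≡ 670 (mod 967)
568^3387 = 568^2048 * 568^1024 * 568^256 * 568^32 * 568^16 * 568^8 * 568^2 * 568^1 ≡ 670 * 301 * 404 * 290 * 331 * 516 * 613 * 568 (mod 967).
Accumulate the product:
670 * 301 = 201670 ≡ 534
534 * 404 = 215736 ≡ 95
95 * 290 = 27550 ≡ 474
474 * 331 = 156894 ≡ 240
240 * 516 = 123840 ≡ 64
64 * 613 = 39232 ≡ 552
552 * 568 = 313536 ≡ 228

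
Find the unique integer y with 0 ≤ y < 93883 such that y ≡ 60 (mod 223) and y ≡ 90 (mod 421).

56925

223⁻¹ mod 421: 223*219 ≡ 1 (mod 421), so 223⁻¹ ≡ 219.
y = 60 + 223*((90 − 60)*219 mod 421) = 60 + 223*255 = 56925.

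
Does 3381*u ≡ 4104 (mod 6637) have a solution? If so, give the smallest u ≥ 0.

gcd(3381, 6637) = 1, so a unique solution mod 6637 exists.
3381⁻¹ ≡ 5522 (mod 6637).
u ≡ 5522*4104 ≡ 3570 (mod 6637).

3570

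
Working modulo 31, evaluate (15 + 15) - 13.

17

15 + 15 = 30
30 - 13 = 17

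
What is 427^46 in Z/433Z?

365

Compute successive squares:
46 in binary is 101110, i.e. 46 = 32 + 8 + 4 + 2.
427^1 ≡ 427 (mod 433)
427^2 ≡ 427^2 = 182329 ≡ 36 (mod 433)
427^4 ≡ 36^2 = 1296 ≡ 430 (mod 433)
427^8 ≡ 430^2 = 184900 ≡ 9 (mod 433)
427^16 ≡ 9^2 = 81 (mod 433)
427^32 ≡ 81^2 = 6561 ≡ 66 (mod 433)
427^46 = 427^32 · 427^8 · 427^4 · 427^2 ≡ 66 · 9 · 430 · 36 (mod 433).
Accumulate the product:
66 · 9 = 594 ≡ 161
161 · 430 = 69230 ≡ 383
383 · 36 = 13788 ≡ 365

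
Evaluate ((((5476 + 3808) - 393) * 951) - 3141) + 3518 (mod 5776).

5430

5476 + 3808 = 9284 ≡ 3508 (mod 5776)
3508 - 393 = 3115
3115 * 951 = 2962365 ≡ 5053 (mod 5776)
5053 - 3141 = 1912
1912 + 3518 = 5430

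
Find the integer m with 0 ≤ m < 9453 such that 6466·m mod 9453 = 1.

9453 = 1*6466 + 2987
6466 = 2*2987 + 492
2987 = 6*492 + 35
492 = 14*35 + 2
35 = 17*2 + 1
2 = 2*1 + 0
gcd(6466, 9453) = 1, so the inverse exists.
Bézout: 1 = 3141*9453 − 4592*6466.
So 6466⁻¹ ≡ −4592 ≡ 4861 (mod 9453).

4861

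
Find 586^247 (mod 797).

586^1 ≡ 586 (mod 797)
586^2 ≡ 586^2 = 343396 ≡ 686 (mod 797)
586^4 ≡ 686^2 = 470596 ≡ 366 (mod 797)
586^8 ≡ 366^2 = 133956 ≡ 60 (mod 797)
586^16 ≡ 60^2 = 3600 ≡ 412 (mod 797)
586^32 ≡ 412^2 = 169744 ≡ 780 (mod 797)
586^64 ≡ 780^2 = 608400 ≡ 289 (mod 797)
586^128 ≡ 289^2 = 83521 ≡ 633 (mod 797)
586^247 = 586^128 × 586^64 × 586^32 × 586^16 × 586^4 × 586^2 × 586^1 ≡ 633 × 289 × 780 × 412 × 366 × 686 × 586 (mod 797).
Accumulate the product:
633 × 289 = 182937 ≡ 424
424 × 780 = 330720 ≡ 762
762 × 412 = 313944 ≡ 723
723 × 366 = 264618 ≡ 14
14 × 686 = 9604 ≡ 40
40 × 586 = 23440 ≡ 327

327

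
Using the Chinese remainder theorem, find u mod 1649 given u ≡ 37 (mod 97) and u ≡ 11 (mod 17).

1201

97⁻¹ mod 17: 97·10 ≡ 1 (mod 17), so 97⁻¹ ≡ 10.
u = 37 + 97·((11 − 37)·10 mod 17) = 37 + 97·12 = 1201.
Check: 1201 mod 97 = 37, 1201 mod 17 = 11. ✓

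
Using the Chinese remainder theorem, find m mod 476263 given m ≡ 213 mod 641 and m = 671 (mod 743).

268151

641⁻¹ mod 743: 641×692 ≡ 1 (mod 743), so 641⁻¹ ≡ 692.
m = 213 + 641×((671 − 213)×692 mod 743) = 213 + 641×418 = 268151.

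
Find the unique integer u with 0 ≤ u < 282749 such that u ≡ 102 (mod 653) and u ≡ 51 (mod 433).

653⁻¹ mod 433: 653×124 ≡ 1 (mod 433), so 653⁻¹ ≡ 124.
u = 102 + 653×((51 − 102)×124 mod 433) = 102 + 653×171 = 111765.

111765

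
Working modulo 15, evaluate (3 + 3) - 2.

3 + 3 = 6
6 - 2 = 4

4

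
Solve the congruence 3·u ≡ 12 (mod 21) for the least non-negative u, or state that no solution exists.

gcd(3, 21) = 3, and 3 | 12, so solutions exist.
Divide through by 3: 1·u ≡ 4 mod 7.
1⁻¹ ≡ 1 (mod 7).
u ≡ 1·4 ≡ 4 (mod 7).
The smallest non-negative solution is u = 4.

4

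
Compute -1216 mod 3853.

2637

-1216 = -1×3853 + 2637, so -1216 ≡ 2637 (mod 3853).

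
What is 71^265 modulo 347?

67

265 in binary is 100001001, i.e. 265 = 256 + 8 + 1.
71^1 ≡ 71 (mod 347)
71^2 ≡ 71^2 = 5041 ≡ 183 (mod 347)
71^4 ≡ 183^2 = 33489 ≡ 177 (mod 347)
71^8 ≡ 177^2 = 31329 ≡ 99 (mod 347)
71^16 ≡ 99^2 = 9801 ≡ 85 (mod 347)
71^32 ≡ 85^2 = 7225 ≡ 285 (mod 347)
71^64 ≡ 285^2 = 81225 ≡ 27 (mod 347)
71^128 ≡ 27^2 = 729 ≡ 35 (mod 347)
71^256 ≡ 35^2 = 1225 ≡ 184 (mod 347)
71^265 = 71^256 × 71^8 × 71^1 ≡ 184 × 99 × 71 (mod 347).
Accumulate the product:
184 × 99 = 18216 ≡ 172
172 × 71 = 12212 ≡ 67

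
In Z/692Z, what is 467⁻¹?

163

Apply the Euclidean algorithm and back-substitute:
692 = 1·467 + 225
467 = 2·225 + 17
225 = 13·17 + 4
17 = 4·4 + 1
4 = 4·1 + 0
gcd(467, 692) = 1, so the inverse exists.
Back-substitute for 1:
1 = 1·17 − 4·4
  = −4·225 + 53·17
  = 53·467 − 110·225
  = −110·692 + 163·467
So 467⁻¹ ≡ 163 (mod 692).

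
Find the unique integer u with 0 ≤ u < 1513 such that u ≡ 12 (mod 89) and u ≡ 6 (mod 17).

89⁻¹ mod 17: 89×13 ≡ 1 (mod 17), so 89⁻¹ ≡ 13.
u = 12 + 89×((6 − 12)×13 mod 17) = 12 + 89×7 = 635.

635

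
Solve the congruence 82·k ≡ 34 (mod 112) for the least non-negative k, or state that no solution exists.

gcd(82, 112) = 2, and 2 | 34, so solutions exist.
Divide through by 2: 41·k ≡ 17 mod 56.
41⁻¹ ≡ 41 (mod 56).
k ≡ 41·17 ≡ 25 (mod 56).
The smallest non-negative solution is k = 25.

25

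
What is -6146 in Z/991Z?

791

-6146 = -7*991 + 791, so -6146 ≡ 791 (mod 991).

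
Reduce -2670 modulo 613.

395

-2670 = -5×613 + 395, so -2670 ≡ 395 (mod 613).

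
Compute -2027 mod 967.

-2027 = -3·967 + 874, so -2027 ≡ 874 (mod 967).

874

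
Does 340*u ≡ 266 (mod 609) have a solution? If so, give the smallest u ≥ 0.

119

gcd(340, 609) = 1, so a unique solution mod 609 exists.
340⁻¹ ≡ 163 (mod 609).
u ≡ 163*266 ≡ 119 (mod 609).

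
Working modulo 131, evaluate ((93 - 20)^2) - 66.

93 - 20 = 73
(73)^2 ≡ 89 (mod 131)
89 - 66 = 23

23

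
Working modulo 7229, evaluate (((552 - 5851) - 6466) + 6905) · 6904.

3578

552 - 5851 = -5299 ≡ 1930 (mod 7229)
1930 - 6466 = -4536 ≡ 2693 (mod 7229)
2693 + 6905 = 9598 ≡ 2369 (mod 7229)
2369 · 6904 = 16355576 ≡ 3578 (mod 7229)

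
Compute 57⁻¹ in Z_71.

71 = 1×57 + 14
57 = 4×14 + 1
14 = 14×1 + 0
gcd(57, 71) = 1, so the inverse exists.
Bézout: 1 = −4×71 + 5×57.
So 57⁻¹ ≡ 5 (mod 71).

5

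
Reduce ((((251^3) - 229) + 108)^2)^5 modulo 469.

(251)^3 ≡ 447 (mod 469)
447 - 229 = 218
218 + 108 = 326
(326)^2 ≡ 282 (mod 469)
(282)^5 ≡ 417 (mod 469)

417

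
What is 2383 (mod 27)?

2383 = 88·27 + 7, so 2383 ≡ 7 (mod 27).

7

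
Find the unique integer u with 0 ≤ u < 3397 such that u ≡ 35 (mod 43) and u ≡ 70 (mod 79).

43⁻¹ mod 79: 43×68 ≡ 1 (mod 79), so 43⁻¹ ≡ 68.
u = 35 + 43×((70 − 35)×68 mod 79) = 35 + 43×10 = 465.
Check: 465 mod 43 = 35, 465 mod 79 = 70. ✓

465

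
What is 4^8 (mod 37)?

Using repeated squaring:
4^1 ≡ 4 (mod 37)
4^2 ≡ 4^2 = 16 (mod 37)
4^4 ≡ 16^2 = 256 ≡ 34 (mod 37)
4^8 ≡ 34^2 = 1156 ≡ 9 (mod 37)
So 4^8 ≡ 9 (mod 37).

9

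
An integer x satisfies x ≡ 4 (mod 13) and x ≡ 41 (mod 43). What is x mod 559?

13⁻¹ mod 43: 13×10 ≡ 1 (mod 43), so 13⁻¹ ≡ 10.
x = 4 + 13×((41 − 4)×10 mod 43) = 4 + 13×26 = 342.

342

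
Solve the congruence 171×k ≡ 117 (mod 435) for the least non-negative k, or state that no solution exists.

77

gcd(171, 435) = 3, and 3 | 117, so solutions exist.
Divide through by 3: 57×k ≡ 39 (mod 145).
57⁻¹ ≡ 28 (mod 145).
k ≡ 28×39 ≡ 77 (mod 145).
The smallest non-negative solution is k = 77.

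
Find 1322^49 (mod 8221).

4769

49 in binary is 110001, i.e. 49 = 32 + 16 + 1.
1322^1 ≡ 1322 (mod 8221)
1322^2 ≡ 1322^2 = 1747684 ≡ 4832 (mod 8221)
1322^4 ≡ 4832^2 = 23348224 ≡ 584 (mod 8221)
1322^8 ≡ 584^2 = 341056 ≡ 3995 (mod 8221)
1322^16 ≡ 3995^2 = 15960025 ≡ 3064 (mod 8221)
1322^32 ≡ 3064^2 = 9388096 ≡ 7935 (mod 8221)
1322^49 = 1322^32 * 1322^16 * 1322^1 ≡ 7935 * 3064 * 1322 (mod 8221).
Accumulate the product:
7935 * 3064 = 24312840 ≡ 3343
3343 * 1322 = 4419446 ≡ 4769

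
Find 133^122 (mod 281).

By square-and-multiply:
122 in binary is 1111010, i.e. 122 = 64 + 32 + 16 + 8 + 2.
133^1 ≡ 133 (mod 281)
133^2 ≡ 133^2 = 17689 ≡ 267 (mod 281)
133^4 ≡ 267^2 = 71289 ≡ 196 (mod 281)
133^8 ≡ 196^2 = 38416 ≡ 200 (mod 281)
133^16 ≡ 200^2 = 40000 ≡ 98 (mod 281)
133^32 ≡ 98^2 = 9604 ≡ 50 (mod 281)
133^64 ≡ 50^2 = 2500 ≡ 252 (mod 281)
133^122 = 133^64 * 133^32 * 133^16 * 133^8 * 133^2 ≡ 252 * 50 * 98 * 200 * 267 (mod 281).
Accumulate the product:
252 * 50 = 12600 ≡ 236
236 * 98 = 23128 ≡ 86
86 * 200 = 17200 ≡ 59
59 * 267 = 15753 ≡ 17

17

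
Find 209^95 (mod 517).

143

209^1 ≡ 209 (mod 517)
209^2 ≡ 209^2 = 43681 ≡ 253 (mod 517)
209^4 ≡ 253^2 = 64009 ≡ 418 (mod 517)
209^8 ≡ 418^2 = 174724 ≡ 495 (mod 517)
209^16 ≡ 495^2 = 245025 ≡ 484 (mod 517)
209^32 ≡ 484^2 = 234256 ≡ 55 (mod 517)
209^64 ≡ 55^2 = 3025 ≡ 440 (mod 517)
209^95 = 209^64 * 209^16 * 209^8 * 209^4 * 209^2 * 209^1 ≡ 440 * 484 * 495 * 418 * 253 * 209 (mod 517).
Accumulate the product:
440 * 484 = 212960 ≡ 473
473 * 495 = 234135 ≡ 451
451 * 418 = 188518 ≡ 330
330 * 253 = 83490 ≡ 253
253 * 209 = 52877 ≡ 143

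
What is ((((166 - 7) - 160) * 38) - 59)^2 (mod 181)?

178

166 - 7 = 159
159 - 160 = -1 ≡ 180 (mod 181)
180 * 38 = 6840 ≡ 143 (mod 181)
143 - 59 = 84
(84)^2 ≡ 178 (mod 181)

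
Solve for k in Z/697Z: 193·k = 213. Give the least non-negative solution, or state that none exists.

95

gcd(193, 697) = 1, so a unique solution mod 697 exists.
193⁻¹ ≡ 632 (mod 697).
k ≡ 632·213 ≡ 95 (mod 697).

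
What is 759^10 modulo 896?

Using repeated squaring:
10 in binary is 1010, i.e. 10 = 8 + 2.
759^1 ≡ 759 (mod 896)
759^2 ≡ 759^2 = 576081 ≡ 849 (mod 896)
759^4 ≡ 849^2 = 720801 ≡ 417 (mod 896)
759^8 ≡ 417^2 = 173889 ≡ 65 (mod 896)
759^10 = 759^8 × 759^2 ≡ 65 × 849 (mod 896).
65 × 849 = 55185 ≡ 529 (mod 896).

529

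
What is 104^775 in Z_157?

775 in binary is 1100000111, i.e. 775 = 512 + 256 + 4 + 2 + 1.
104^1 ≡ 104 (mod 157)
104^2 ≡ 104^2 = 10816 ≡ 140 (mod 157)
104^4 ≡ 140^2 = 19600 ≡ 132 (mod 157)
104^8 ≡ 132^2 = 17424 ≡ 154 (mod 157)
104^16 ≡ 154^2 = 23716 ≡ 9 (mod 157)
104^32 ≡ 9^2 = 81 (mod 157)
104^64 ≡ 81^2 = 6561 ≡ 124 (mod 157)
104^128 ≡ 124^2 = 15376 ≡ 147 (mod 157)
104^256 ≡ 147^2 = 21609 ≡ 100 (mod 157)
104^512 ≡ 100^2 = 10000 ≡ 109 (mod 157)
104^775 = 104^512 × 104^256 × 104^4 × 104^2 × 104^1 ≡ 109 × 100 × 132 × 140 × 104 (mod 157).
Accumulate the product:
109 × 100 = 10900 ≡ 67
67 × 132 = 8844 ≡ 52
52 × 140 = 7280 ≡ 58
58 × 104 = 6032 ≡ 66

66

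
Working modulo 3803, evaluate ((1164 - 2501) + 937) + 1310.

1164 - 2501 = -1337 ≡ 2466 (mod 3803)
2466 + 937 = 3403
3403 + 1310 = 4713 ≡ 910 (mod 3803)

910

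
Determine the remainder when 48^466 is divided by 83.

12

By square-and-multiply:
48^1 ≡ 48 (mod 83)
48^2 ≡ 48^2 = 2304 ≡ 63 (mod 83)
48^4 ≡ 63^2 = 3969 ≡ 68 (mod 83)
48^8 ≡ 68^2 = 4624 ≡ 59 (mod 83)
48^16 ≡ 59^2 = 3481 ≡ 78 (mod 83)
48^32 ≡ 78^2 = 6084 ≡ 25 (mod 83)
48^64 ≡ 25^2 = 625 ≡ 44 (mod 83)
48^128 ≡ 44^2 = 1936 ≡ 27 (mod 83)
48^256 ≡ 27^2 = 729 ≡ 65 (mod 83)
48^466 = 48^256 · 48^128 · 48^64 · 48^16 · 48^2 ≡ 65 · 27 · 44 · 78 · 63 (mod 83).
Accumulate the product:
65 · 27 = 1755 ≡ 12
12 · 44 = 528 ≡ 30
30 · 78 = 2340 ≡ 16
16 · 63 = 1008 ≡ 12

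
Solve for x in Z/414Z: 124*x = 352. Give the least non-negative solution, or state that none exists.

gcd(124, 414) = 2, and 2 | 352, so solutions exist.
Divide through by 2: 62*x mod 207 = 176.
62⁻¹ ≡ 197 (mod 207).
x ≡ 197*176 ≡ 103 (mod 207).
The smallest non-negative solution is x = 103.

103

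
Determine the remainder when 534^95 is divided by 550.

274

95 in binary is 1011111, i.e. 95 = 64 + 16 + 8 + 4 + 2 + 1.
534^1 ≡ 534 (mod 550)
534^2 ≡ 534^2 = 285156 ≡ 256 (mod 550)
534^4 ≡ 256^2 = 65536 ≡ 86 (mod 550)
534^8 ≡ 86^2 = 7396 ≡ 246 (mod 550)
534^16 ≡ 246^2 = 60516 ≡ 16 (mod 550)
534^32 ≡ 16^2 = 256 (mod 550)
534^64 ≡ 256^2 = 65536 ≡ 86 (mod 550)
534^95 = 534^64 × 534^16 × 534^8 × 534^4 × 534^2 × 534^1 ≡ 86 × 16 × 246 × 86 × 256 × 534 (mod 550).
Accumulate the product:
86 × 16 = 1376 ≡ 276
276 × 246 = 67896 ≡ 246
246 × 86 = 21156 ≡ 256
256 × 256 = 65536 ≡ 86
86 × 534 = 45924 ≡ 274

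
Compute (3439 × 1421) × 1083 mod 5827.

3439 × 1421 = 4886819 ≡ 3793 (mod 5827)
3793 × 1083 = 4107819 ≡ 5611 (mod 5827)

5611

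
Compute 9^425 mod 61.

Compute successive squares:
425 in binary is 110101001, i.e. 425 = 256 + 128 + 32 + 8 + 1.
9^1 ≡ 9 (mod 61)
9^2 ≡ 9^2 = 81 ≡ 20 (mod 61)
9^4 ≡ 20^2 = 400 ≡ 34 (mod 61)
9^8 ≡ 34^2 = 1156 ≡ 58 (mod 61)
9^16 ≡ 58^2 = 3364 ≡ 9 (mod 61)
9^32 ≡ 9^2 = 81 ≡ 20 (mod 61)
9^64 ≡ 20^2 = 400 ≡ 34 (mod 61)
9^128 ≡ 34^2 = 1156 ≡ 58 (mod 61)
9^256 ≡ 58^2 = 3364 ≡ 9 (mod 61)
9^425 = 9^256 × 9^128 × 9^32 × 9^8 × 9^1 ≡ 9 × 58 × 20 × 58 × 9 (mod 61).
Accumulate the product:
9 × 58 = 522 ≡ 34
34 × 20 = 680 ≡ 9
9 × 58 = 522 ≡ 34
34 × 9 = 306 ≡ 1

1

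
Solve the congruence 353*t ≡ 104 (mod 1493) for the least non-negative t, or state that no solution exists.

gcd(353, 1493) = 1, so a unique solution mod 1493 exists.
353⁻¹ ≡ 258 (mod 1493).
t ≡ 258*104 ≡ 1451 (mod 1493).

1451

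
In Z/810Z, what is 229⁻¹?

619

By the extended Euclidean algorithm:
810 = 3×229 + 123
229 = 1×123 + 106
123 = 1×106 + 17
106 = 6×17 + 4
17 = 4×4 + 1
4 = 4×1 + 0
gcd(229, 810) = 1, so the inverse exists.
Back-substitute for 1:
1 = 1×17 − 4×4
  = −4×106 + 25×17
  = 25×123 − 29×106
  = −29×229 + 54×123
  = 54×810 − 191×229
So 229⁻¹ ≡ −191 ≡ 619 (mod 810).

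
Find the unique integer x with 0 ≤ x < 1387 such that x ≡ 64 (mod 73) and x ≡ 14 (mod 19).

356

73⁻¹ mod 19: 73·6 ≡ 1 (mod 19), so 73⁻¹ ≡ 6.
x = 64 + 73·((14 − 64)·6 mod 19) = 64 + 73·4 = 356.
Check: 356 mod 73 = 64, 356 mod 19 = 14. ✓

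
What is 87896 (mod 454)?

87896 = 193×454 + 274, so 87896 ≡ 274 (mod 454).

274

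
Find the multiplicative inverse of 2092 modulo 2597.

2597 = 1×2092 + 505
2092 = 4×505 + 72
505 = 7×72 + 1
72 = 72×1 + 0
gcd(2092, 2597) = 1, so the inverse exists.
Back-substitute for 1:
1 = 1×505 − 7×72
  = −7×2092 + 29×505
  = 29×2597 − 36×2092
So 2092⁻¹ ≡ −36 ≡ 2561 (mod 2597).

2561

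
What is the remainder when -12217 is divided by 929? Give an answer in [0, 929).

-12217 = -14*929 + 789, so -12217 ≡ 789 (mod 929).

789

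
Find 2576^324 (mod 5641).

5148

Using repeated squaring:
324 in binary is 101000100, i.e. 324 = 256 + 64 + 4.
2576^1 ≡ 2576 (mod 5641)
2576^2 ≡ 2576^2 = 6635776 ≡ 1960 (mod 5641)
2576^4 ≡ 1960^2 = 3841600 ≡ 79 (mod 5641)
2576^8 ≡ 79^2 = 6241 ≡ 600 (mod 5641)
2576^16 ≡ 600^2 = 360000 ≡ 4617 (mod 5641)
2576^32 ≡ 4617^2 = 21316689 ≡ 4991 (mod 5641)
2576^64 ≡ 4991^2 = 24910081 ≡ 5066 (mod 5641)
2576^128 ≡ 5066^2 = 25664356 ≡ 3447 (mod 5641)
2576^256 ≡ 3447^2 = 11881809 ≡ 1863 (mod 5641)
2576^324 = 2576^256 * 2576^64 * 2576^4 ≡ 1863 * 5066 * 79 (mod 5641).
Accumulate the product:
1863 * 5066 = 9437958 ≡ 565
565 * 79 = 44635 ≡ 5148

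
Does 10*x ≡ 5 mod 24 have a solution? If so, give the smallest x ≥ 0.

gcd(10, 24) = 2, and 2 does not divide 5.
So the congruence has no solution.

no solution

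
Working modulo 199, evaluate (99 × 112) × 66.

99 × 112 = 11088 ≡ 143 (mod 199)
143 × 66 = 9438 ≡ 85 (mod 199)

85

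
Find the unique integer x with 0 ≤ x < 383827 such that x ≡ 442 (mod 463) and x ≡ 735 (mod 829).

212959

463⁻¹ mod 829: 463×641 ≡ 1 (mod 829), so 463⁻¹ ≡ 641.
x = 442 + 463×((735 − 442)×641 mod 829) = 442 + 463×459 = 212959.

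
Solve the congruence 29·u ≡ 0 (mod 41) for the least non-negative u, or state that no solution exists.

gcd(29, 41) = 1, so a unique solution mod 41 exists.
29⁻¹ ≡ 17 (mod 41).
u ≡ 17·0 ≡ 0 (mod 41).

0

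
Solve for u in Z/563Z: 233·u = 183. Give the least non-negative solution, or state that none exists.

gcd(233, 563) = 1, so a unique solution mod 563 exists.
233⁻¹ ≡ 29 (mod 563).
u ≡ 29·183 ≡ 240 (mod 563).

240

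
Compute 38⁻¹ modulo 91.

91 = 2·38 + 15
38 = 2·15 + 8
15 = 1·8 + 7
8 = 1·7 + 1
7 = 7·1 + 0
gcd(38, 91) = 1, so the inverse exists.
Back-substitute for 1:
1 = 1·8 − 1·7
  = −1·15 + 2·8
  = 2·38 − 5·15
  = −5·91 + 12·38
So 38⁻¹ ≡ 12 (mod 91).

12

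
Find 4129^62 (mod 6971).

By square-and-multiply:
62 in binary is 111110, i.e. 62 = 32 + 16 + 8 + 4 + 2.
4129^1 ≡ 4129 (mod 6971)
4129^2 ≡ 4129^2 = 17048641 ≡ 4546 (mod 6971)
4129^4 ≡ 4546^2 = 20666116 ≡ 4072 (mod 6971)
4129^8 ≡ 4072^2 = 16581184 ≡ 4146 (mod 6971)
4129^16 ≡ 4146^2 = 17189316 ≡ 5801 (mod 6971)
4129^32 ≡ 5801^2 = 33651601 ≡ 2584 (mod 6971)
4129^62 = 4129^32 × 4129^16 × 4129^8 × 4129^4 × 4129^2 ≡ 2584 × 5801 × 4146 × 4072 × 4546 (mod 6971).
Accumulate the product:
2584 × 5801 = 14989784 ≡ 2134
2134 × 4146 = 8847564 ≡ 1365
1365 × 4072 = 5558280 ≡ 2393
2393 × 4546 = 10878578 ≡ 3818

3818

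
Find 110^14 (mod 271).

14 in binary is 1110, i.e. 14 = 8 + 4 + 2.
110^1 ≡ 110 (mod 271)
110^2 ≡ 110^2 = 12100 ≡ 176 (mod 271)
110^4 ≡ 176^2 = 30976 ≡ 82 (mod 271)
110^8 ≡ 82^2 = 6724 ≡ 220 (mod 271)
110^14 = 110^8 × 110^4 × 110^2 ≡ 220 × 82 × 176 (mod 271).
Accumulate the product:
220 × 82 = 18040 ≡ 154
154 × 176 = 27104 ≡ 4

4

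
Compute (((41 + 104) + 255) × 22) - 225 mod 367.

134

41 + 104 = 145
145 + 255 = 400 ≡ 33 (mod 367)
33 × 22 = 726 ≡ 359 (mod 367)
359 - 225 = 134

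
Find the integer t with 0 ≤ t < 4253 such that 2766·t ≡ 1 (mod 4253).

961

4253 = 1·2766 + 1487
2766 = 1·1487 + 1279
1487 = 1·1279 + 208
1279 = 6·208 + 31
208 = 6·31 + 22
31 = 1·22 + 9
22 = 2·9 + 4
9 = 2·4 + 1
4 = 4·1 + 0
gcd(2766, 4253) = 1, so the inverse exists.
Bézout: 1 = −625·4253 + 961·2766.
So 2766⁻¹ ≡ 961 (mod 4253).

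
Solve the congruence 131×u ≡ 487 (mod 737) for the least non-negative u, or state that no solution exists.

195

gcd(131, 737) = 1, so a unique solution mod 737 exists.
131⁻¹ ≡ 692 (mod 737).
u ≡ 692×487 ≡ 195 (mod 737).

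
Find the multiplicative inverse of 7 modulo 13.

2

Apply the Euclidean algorithm and back-substitute:
13 = 1×7 + 6
7 = 1×6 + 1
6 = 6×1 + 0
gcd(7, 13) = 1, so the inverse exists.
Bézout: 1 = −1×13 + 2×7.
So 7⁻¹ ≡ 2 (mod 13).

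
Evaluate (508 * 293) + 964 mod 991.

508 * 293 = 148844 ≡ 194 (mod 991)
194 + 964 = 1158 ≡ 167 (mod 991)

167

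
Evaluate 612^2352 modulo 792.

Using repeated squaring:
612^1 ≡ 612 (mod 792)
612^2 ≡ 612^2 = 374544 ≡ 720 (mod 792)
612^4 ≡ 720^2 = 518400 ≡ 432 (mod 792)
612^8 ≡ 432^2 = 186624 ≡ 504 (mod 792)
612^16 ≡ 504^2 = 254016 ≡ 576 (mod 792)
612^32 ≡ 576^2 = 331776 ≡ 720 (mod 792)
612^64 ≡ 720^2 = 518400 ≡ 432 (mod 792)
612^128 ≡ 432^2 = 186624 ≡ 504 (mod 792)
612^256 ≡ 504^2 = 254016 ≡ 576 (mod 792)
612^512 ≡ 576^2 = 331776 ≡ 720 (mod 792)
612^1024 ≡ 720^2 = 518400 ≡ 432 (mod 792)
612^2048 ≡ 432^2 = 186624 ≡ 504 (mod 792)
612^2352 = 612^2048 · 612^256 · 612^32 · 612^16 ≡ 504 · 576 · 720 · 576 (mod 792).
Accumulate the product:
504 · 576 = 290304 ≡ 432
432 · 720 = 311040 ≡ 576
576 · 576 = 331776 ≡ 720

720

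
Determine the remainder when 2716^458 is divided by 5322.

By square-and-multiply:
2716^1 ≡ 2716 (mod 5322)
2716^2 ≡ 2716^2 = 7376656 ≡ 364 (mod 5322)
2716^4 ≡ 364^2 = 132496 ≡ 4768 (mod 5322)
2716^8 ≡ 4768^2 = 22733824 ≡ 3562 (mod 5322)
2716^16 ≡ 3562^2 = 12687844 ≡ 196 (mod 5322)
2716^32 ≡ 196^2 = 38416 ≡ 1162 (mod 5322)
2716^64 ≡ 1162^2 = 1350244 ≡ 3778 (mod 5322)
2716^128 ≡ 3778^2 = 14273284 ≡ 5002 (mod 5322)
2716^256 ≡ 5002^2 = 25020004 ≡ 1282 (mod 5322)
2716^458 = 2716^256 * 2716^128 * 2716^64 * 2716^8 * 2716^2 ≡ 1282 * 5002 * 3778 * 3562 * 364 (mod 5322).
Accumulate the product:
1282 * 5002 = 6412564 ≡ 4876
4876 * 3778 = 18421528 ≡ 2086
2086 * 3562 = 7430332 ≡ 820
820 * 364 = 298480 ≡ 448

448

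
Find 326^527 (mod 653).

115

326^1 ≡ 326 (mod 653)
326^2 ≡ 326^2 = 106276 ≡ 490 (mod 653)
326^4 ≡ 490^2 = 240100 ≡ 449 (mod 653)
326^8 ≡ 449^2 = 201601 ≡ 477 (mod 653)
326^16 ≡ 477^2 = 227529 ≡ 285 (mod 653)
326^32 ≡ 285^2 = 81225 ≡ 253 (mod 653)
326^64 ≡ 253^2 = 64009 ≡ 15 (mod 653)
326^128 ≡ 15^2 = 225 (mod 653)
326^256 ≡ 225^2 = 50625 ≡ 344 (mod 653)
326^512 ≡ 344^2 = 118336 ≡ 143 (mod 653)
326^527 = 326^512 × 326^8 × 326^4 × 326^2 × 326^1 ≡ 143 × 477 × 449 × 490 × 326 (mod 653).
Accumulate the product:
143 × 477 = 68211 ≡ 299
299 × 449 = 134251 ≡ 386
386 × 490 = 189140 ≡ 423
423 × 326 = 137898 ≡ 115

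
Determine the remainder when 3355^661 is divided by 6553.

285

661 in binary is 1010010101, i.e. 661 = 512 + 128 + 16 + 4 + 1.
3355^1 ≡ 3355 (mod 6553)
3355^2 ≡ 3355^2 = 11256025 ≡ 4524 (mod 6553)
3355^4 ≡ 4524^2 = 20466576 ≡ 1557 (mod 6553)
3355^8 ≡ 1557^2 = 2424249 ≡ 6192 (mod 6553)
3355^16 ≡ 6192^2 = 38340864 ≡ 5814 (mod 6553)
3355^32 ≡ 5814^2 = 33802596 ≡ 2222 (mod 6553)
3355^64 ≡ 2222^2 = 4937284 ≡ 2875 (mod 6553)
3355^128 ≡ 2875^2 = 8265625 ≡ 2292 (mod 6553)
3355^256 ≡ 2292^2 = 5253264 ≡ 4311 (mod 6553)
3355^512 ≡ 4311^2 = 18584721 ≡ 413 (mod 6553)
3355^661 = 3355^512 · 3355^128 · 3355^16 · 3355^4 · 3355^1 ≡ 413 · 2292 · 5814 · 1557 · 3355 (mod 6553).
Accumulate the product:
413 · 2292 = 946596 ≡ 2964
2964 · 5814 = 17232696 ≡ 4859
4859 · 1557 = 7565463 ≡ 3301
3301 · 3355 = 11074855 ≡ 285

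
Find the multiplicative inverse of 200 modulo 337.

214

Apply the Euclidean algorithm and back-substitute:
337 = 1×200 + 137
200 = 1×137 + 63
137 = 2×63 + 11
63 = 5×11 + 8
11 = 1×8 + 3
8 = 2×3 + 2
3 = 1×2 + 1
2 = 2×1 + 0
gcd(200, 337) = 1, so the inverse exists.
Bézout: 1 = 73×337 − 123×200.
So 200⁻¹ ≡ −123 ≡ 214 (mod 337).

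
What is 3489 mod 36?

33

3489 = 96×36 + 33, so 3489 ≡ 33 (mod 36).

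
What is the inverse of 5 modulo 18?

11

Apply the Euclidean algorithm and back-substitute:
18 = 3·5 + 3
5 = 1·3 + 2
3 = 1·2 + 1
2 = 2·1 + 0
gcd(5, 18) = 1, so the inverse exists.
Back-substitute for 1:
1 = 1·3 − 1·2
  = −1·5 + 2·3
  = 2·18 − 7·5
So 5⁻¹ ≡ −7 ≡ 11 (mod 18).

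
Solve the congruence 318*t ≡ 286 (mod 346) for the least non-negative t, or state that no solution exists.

101

gcd(318, 346) = 2, and 2 | 286, so solutions exist.
Divide through by 2: 159*t = 143 (mod 173).
159⁻¹ ≡ 37 (mod 173).
t ≡ 37*143 ≡ 101 (mod 173).
The smallest non-negative solution is t = 101.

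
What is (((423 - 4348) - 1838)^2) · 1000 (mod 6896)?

5496

423 - 4348 = -3925 ≡ 2971 (mod 6896)
2971 - 1838 = 1133
(1133)^2 ≡ 1033 (mod 6896)
1033 · 1000 = 1033000 ≡ 5496 (mod 6896)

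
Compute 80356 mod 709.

239

80356 = 113·709 + 239, so 80356 ≡ 239 (mod 709).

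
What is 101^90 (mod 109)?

90 in binary is 1011010, i.e. 90 = 64 + 16 + 8 + 2.
101^1 ≡ 101 (mod 109)
101^2 ≡ 101^2 = 10201 ≡ 64 (mod 109)
101^4 ≡ 64^2 = 4096 ≡ 63 (mod 109)
101^8 ≡ 63^2 = 3969 ≡ 45 (mod 109)
101^16 ≡ 45^2 = 2025 ≡ 63 (mod 109)
101^32 ≡ 63^2 = 3969 ≡ 45 (mod 109)
101^64 ≡ 45^2 = 2025 ≡ 63 (mod 109)
101^90 = 101^64 * 101^16 * 101^8 * 101^2 ≡ 63 * 63 * 45 * 64 (mod 109).
Accumulate the product:
63 * 63 = 3969 ≡ 45
45 * 45 = 2025 ≡ 63
63 * 64 = 4032 ≡ 108

108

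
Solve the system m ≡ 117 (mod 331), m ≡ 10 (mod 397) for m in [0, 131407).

50429

331⁻¹ mod 397: 331·6 ≡ 1 (mod 397), so 331⁻¹ ≡ 6.
m = 117 + 331·((10 − 117)·6 mod 397) = 117 + 331·152 = 50429.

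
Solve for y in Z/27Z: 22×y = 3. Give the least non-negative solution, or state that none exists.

gcd(22, 27) = 1, so a unique solution mod 27 exists.
22⁻¹ ≡ 16 (mod 27).
y ≡ 16×3 ≡ 21 (mod 27).

21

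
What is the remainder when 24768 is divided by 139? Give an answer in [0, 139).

24768 = 178×139 + 26, so 24768 ≡ 26 (mod 139).

26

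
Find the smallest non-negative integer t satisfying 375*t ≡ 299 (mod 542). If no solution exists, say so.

gcd(375, 542) = 1, so a unique solution mod 542 exists.
375⁻¹ ≡ 357 (mod 542).
t ≡ 357*299 ≡ 511 (mod 542).

511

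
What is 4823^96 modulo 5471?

Compute successive squares:
4823^1 ≡ 4823 (mod 5471)
4823^2 ≡ 4823^2 = 23261329 ≡ 4108 (mod 5471)
4823^4 ≡ 4108^2 = 16875664 ≡ 3100 (mod 5471)
4823^8 ≡ 3100^2 = 9610000 ≡ 2924 (mod 5471)
4823^16 ≡ 2924^2 = 8549776 ≡ 4074 (mod 5471)
4823^32 ≡ 4074^2 = 16597476 ≡ 3933 (mod 5471)
4823^64 ≡ 3933^2 = 15468489 ≡ 1972 (mod 5471)
4823^96 = 4823^64 * 4823^32 ≡ 1972 * 3933 (mod 5471).
1972 * 3933 = 7755876 ≡ 3469 (mod 5471).

3469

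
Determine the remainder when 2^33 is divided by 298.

258

Compute successive squares:
2^1 ≡ 2 (mod 298)
2^2 ≡ 2^2 = 4 (mod 298)
2^4 ≡ 4^2 = 16 (mod 298)
2^8 ≡ 16^2 = 256 (mod 298)
2^16 ≡ 256^2 = 65536 ≡ 274 (mod 298)
2^32 ≡ 274^2 = 75076 ≡ 278 (mod 298)
2^33 = 2^32 · 2^1 ≡ 278 · 2 (mod 298).
278 · 2 = 556 ≡ 258 (mod 298).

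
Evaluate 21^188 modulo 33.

188 in binary is 10111100, i.e. 188 = 128 + 32 + 16 + 8 + 4.
21^1 ≡ 21 (mod 33)
21^2 ≡ 21^2 = 441 ≡ 12 (mod 33)
21^4 ≡ 12^2 = 144 ≡ 12 (mod 33)
21^8 ≡ 12^2 = 144 ≡ 12 (mod 33)
21^16 ≡ 12^2 = 144 ≡ 12 (mod 33)
21^32 ≡ 12^2 = 144 ≡ 12 (mod 33)
21^64 ≡ 12^2 = 144 ≡ 12 (mod 33)
21^128 ≡ 12^2 = 144 ≡ 12 (mod 33)
21^188 = 21^128 · 21^32 · 21^16 · 21^8 · 21^4 ≡ 12 · 12 · 12 · 12 · 12 (mod 33).
Accumulate the product:
12 · 12 = 144 ≡ 12
12 · 12 = 144 ≡ 12
12 · 12 = 144 ≡ 12
12 · 12 = 144 ≡ 12

12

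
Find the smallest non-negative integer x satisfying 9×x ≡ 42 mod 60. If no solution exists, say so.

gcd(9, 60) = 3, and 3 | 42, so solutions exist.
Divide through by 3: 3×x = 14 (mod 20).
3⁻¹ ≡ 7 (mod 20).
x ≡ 7×14 ≡ 18 (mod 20).
The smallest non-negative solution is x = 18.

18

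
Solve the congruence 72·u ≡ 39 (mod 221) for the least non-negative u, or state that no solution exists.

gcd(72, 221) = 1, so a unique solution mod 221 exists.
72⁻¹ ≡ 132 (mod 221).
u ≡ 132·39 ≡ 65 (mod 221).

65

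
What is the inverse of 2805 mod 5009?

4984

By the extended Euclidean algorithm:
5009 = 1·2805 + 2204
2805 = 1·2204 + 601
2204 = 3·601 + 401
601 = 1·401 + 200
401 = 2·200 + 1
200 = 200·1 + 0
gcd(2805, 5009) = 1, so the inverse exists.
Back-substitute for 1:
1 = 1·401 − 2·200
  = −2·601 + 3·401
  = 3·2204 − 11·601
  = −11·2805 + 14·2204
  = 14·5009 − 25·2805
So 2805⁻¹ ≡ −25 ≡ 4984 (mod 5009).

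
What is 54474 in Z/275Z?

24

54474 = 198·275 + 24, so 54474 ≡ 24 (mod 275).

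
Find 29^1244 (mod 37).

1244 in binary is 10011011100, i.e. 1244 = 1024 + 128 + 64 + 16 + 8 + 4.
29^1 ≡ 29 (mod 37)
29^2 ≡ 29^2 = 841 ≡ 27 (mod 37)
29^4 ≡ 27^2 = 729 ≡ 26 (mod 37)
29^8 ≡ 26^2 = 676 ≡ 10 (mod 37)
29^16 ≡ 10^2 = 100 ≡ 26 (mod 37)
29^32 ≡ 26^2 = 676 ≡ 10 (mod 37)
29^64 ≡ 10^2 = 100 ≡ 26 (mod 37)
29^128 ≡ 26^2 = 676 ≡ 10 (mod 37)
29^256 ≡ 10^2 = 100 ≡ 26 (mod 37)
29^512 ≡ 26^2 = 676 ≡ 10 (mod 37)
29^1024 ≡ 10^2 = 100 ≡ 26 (mod 37)
29^1244 = 29^1024 × 29^128 × 29^64 × 29^16 × 29^8 × 29^4 ≡ 26 × 10 × 26 × 26 × 10 × 26 (mod 37).
Accumulate the product:
26 × 10 = 260 ≡ 1
1 × 26 = 26
26 × 26 = 676 ≡ 10
10 × 10 = 100 ≡ 26
26 × 26 = 676 ≡ 10

10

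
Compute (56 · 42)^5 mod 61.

1

56 · 42 = 2352 ≡ 34 (mod 61)
(34)^5 ≡ 1 (mod 61)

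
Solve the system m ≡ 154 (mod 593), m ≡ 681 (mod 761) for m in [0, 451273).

593⁻¹ mod 761: 593*77 ≡ 1 (mod 761), so 593⁻¹ ≡ 77.
m = 154 + 593*((681 − 154)*77 mod 761) = 154 + 593*246 = 146032.
Check: 146032 mod 593 = 154, 146032 mod 761 = 681. ✓

146032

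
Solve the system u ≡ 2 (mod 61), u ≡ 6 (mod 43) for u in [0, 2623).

307

61⁻¹ mod 43: 61·12 ≡ 1 (mod 43), so 61⁻¹ ≡ 12.
u = 2 + 61·((6 − 2)·12 mod 43) = 2 + 61·5 = 307.
Check: 307 mod 61 = 2, 307 mod 43 = 6. ✓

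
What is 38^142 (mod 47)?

142 in binary is 10001110, i.e. 142 = 128 + 8 + 4 + 2.
38^1 ≡ 38 (mod 47)
38^2 ≡ 38^2 = 1444 ≡ 34 (mod 47)
38^4 ≡ 34^2 = 1156 ≡ 28 (mod 47)
38^8 ≡ 28^2 = 784 ≡ 32 (mod 47)
38^16 ≡ 32^2 = 1024 ≡ 37 (mod 47)
38^32 ≡ 37^2 = 1369 ≡ 6 (mod 47)
38^64 ≡ 6^2 = 36 (mod 47)
38^128 ≡ 36^2 = 1296 ≡ 27 (mod 47)
38^142 = 38^128 × 38^8 × 38^4 × 38^2 ≡ 27 × 32 × 28 × 34 (mod 47).
Accumulate the product:
27 × 32 = 864 ≡ 18
18 × 28 = 504 ≡ 34
34 × 34 = 1156 ≡ 28

28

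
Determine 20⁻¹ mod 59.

By the extended Euclidean algorithm:
59 = 2·20 + 19
20 = 1·19 + 1
19 = 19·1 + 0
gcd(20, 59) = 1, so the inverse exists.
Bézout: 1 = −1·59 + 3·20.
So 20⁻¹ ≡ 3 (mod 59).

3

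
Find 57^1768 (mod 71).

By square-and-multiply:
1768 in binary is 11011101000, i.e. 1768 = 1024 + 512 + 128 + 64 + 32 + 8.
57^1 ≡ 57 (mod 71)
57^2 ≡ 57^2 = 3249 ≡ 54 (mod 71)
57^4 ≡ 54^2 = 2916 ≡ 5 (mod 71)
57^8 ≡ 5^2 = 25 (mod 71)
57^16 ≡ 25^2 = 625 ≡ 57 (mod 71)
57^32 ≡ 57^2 = 3249 ≡ 54 (mod 71)
57^64 ≡ 54^2 = 2916 ≡ 5 (mod 71)
57^128 ≡ 5^2 = 25 (mod 71)
57^256 ≡ 25^2 = 625 ≡ 57 (mod 71)
57^512 ≡ 57^2 = 3249 ≡ 54 (mod 71)
57^1024 ≡ 54^2 = 2916 ≡ 5 (mod 71)
57^1768 = 57^1024 × 57^512 × 57^128 × 57^64 × 57^32 × 57^8 ≡ 5 × 54 × 25 × 5 × 54 × 25 (mod 71).
Accumulate the product:
5 × 54 = 270 ≡ 57
57 × 25 = 1425 ≡ 5
5 × 5 = 25
25 × 54 = 1350 ≡ 1
1 × 25 = 25

25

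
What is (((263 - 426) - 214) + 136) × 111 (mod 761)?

263 - 426 = -163 ≡ 598 (mod 761)
598 - 214 = 384
384 + 136 = 520
520 × 111 = 57720 ≡ 645 (mod 761)

645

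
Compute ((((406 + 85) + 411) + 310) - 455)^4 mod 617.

375

406 + 85 = 491
491 + 411 = 902 ≡ 285 (mod 617)
285 + 310 = 595
595 - 455 = 140
(140)^4 ≡ 375 (mod 617)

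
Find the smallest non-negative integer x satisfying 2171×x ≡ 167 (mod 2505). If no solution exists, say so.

gcd(2171, 2505) = 167, and 167 | 167, so solutions exist.
Divide through by 167: 13×x ≡ 1 (mod 15).
13⁻¹ ≡ 7 (mod 15).
x ≡ 7×1 ≡ 7 (mod 15).
The smallest non-negative solution is x = 7.

7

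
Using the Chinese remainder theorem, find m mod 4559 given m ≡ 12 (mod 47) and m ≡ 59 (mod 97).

47⁻¹ mod 97: 47*64 ≡ 1 (mod 97), so 47⁻¹ ≡ 64.
m = 12 + 47*((59 − 12)*64 mod 97) = 12 + 47*1 = 59.

59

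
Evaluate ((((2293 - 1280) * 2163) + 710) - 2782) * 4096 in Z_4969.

4586

2293 - 1280 = 1013
1013 * 2163 = 2191119 ≡ 4759 (mod 4969)
4759 + 710 = 5469 ≡ 500 (mod 4969)
500 - 2782 = -2282 ≡ 2687 (mod 4969)
2687 * 4096 = 11005952 ≡ 4586 (mod 4969)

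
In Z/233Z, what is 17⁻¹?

96

Apply the Euclidean algorithm and back-substitute:
233 = 13·17 + 12
17 = 1·12 + 5
12 = 2·5 + 2
5 = 2·2 + 1
2 = 2·1 + 0
gcd(17, 233) = 1, so the inverse exists.
Bézout: 1 = −7·233 + 96·17.
So 17⁻¹ ≡ 96 (mod 233).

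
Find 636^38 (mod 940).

38 in binary is 100110, i.e. 38 = 32 + 4 + 2.
636^1 ≡ 636 (mod 940)
636^2 ≡ 636^2 = 404496 ≡ 296 (mod 940)
636^4 ≡ 296^2 = 87616 ≡ 196 (mod 940)
636^8 ≡ 196^2 = 38416 ≡ 816 (mod 940)
636^16 ≡ 816^2 = 665856 ≡ 336 (mod 940)
636^32 ≡ 336^2 = 112896 ≡ 96 (mod 940)
636^38 = 636^32 * 636^4 * 636^2 ≡ 96 * 196 * 296 (mod 940).
Accumulate the product:
96 * 196 = 18816 ≡ 16
16 * 296 = 4736 ≡ 36

36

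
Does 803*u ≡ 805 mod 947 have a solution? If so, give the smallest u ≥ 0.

777

gcd(803, 947) = 1, so a unique solution mod 947 exists.
803⁻¹ ≡ 388 (mod 947).
u ≡ 388*805 ≡ 777 (mod 947).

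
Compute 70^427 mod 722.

Compute successive squares:
427 in binary is 110101011, i.e. 427 = 256 + 128 + 32 + 8 + 2 + 1.
70^1 ≡ 70 (mod 722)
70^2 ≡ 70^2 = 4900 ≡ 568 (mod 722)
70^4 ≡ 568^2 = 322624 ≡ 612 (mod 722)
70^8 ≡ 612^2 = 374544 ≡ 548 (mod 722)
70^16 ≡ 548^2 = 300304 ≡ 674 (mod 722)
70^32 ≡ 674^2 = 454276 ≡ 138 (mod 722)
70^64 ≡ 138^2 = 19044 ≡ 272 (mod 722)
70^128 ≡ 272^2 = 73984 ≡ 340 (mod 722)
70^256 ≡ 340^2 = 115600 ≡ 80 (mod 722)
70^427 = 70^256 * 70^128 * 70^32 * 70^8 * 70^2 * 70^1 ≡ 80 * 340 * 138 * 548 * 568 * 70 (mod 722).
Accumulate the product:
80 * 340 = 27200 ≡ 486
486 * 138 = 67068 ≡ 644
644 * 548 = 352912 ≡ 576
576 * 568 = 327168 ≡ 102
102 * 70 = 7140 ≡ 642

642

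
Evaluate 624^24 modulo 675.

351

624^1 ≡ 624 (mod 675)
624^2 ≡ 624^2 = 389376 ≡ 576 (mod 675)
624^4 ≡ 576^2 = 331776 ≡ 351 (mod 675)
624^8 ≡ 351^2 = 123201 ≡ 351 (mod 675)
624^16 ≡ 351^2 = 123201 ≡ 351 (mod 675)
624^24 = 624^16 · 624^8 ≡ 351 · 351 (mod 675).
351 · 351 = 123201 ≡ 351 (mod 675).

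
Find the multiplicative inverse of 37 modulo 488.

277

488 = 13*37 + 7
37 = 5*7 + 2
7 = 3*2 + 1
2 = 2*1 + 0
gcd(37, 488) = 1, so the inverse exists.
Back-substitute for 1:
1 = 1*7 − 3*2
  = −3*37 + 16*7
  = 16*488 − 211*37
So 37⁻¹ ≡ −211 ≡ 277 (mod 488).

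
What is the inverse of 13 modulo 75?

52

Apply the Euclidean algorithm and back-substitute:
75 = 5·13 + 10
13 = 1·10 + 3
10 = 3·3 + 1
3 = 3·1 + 0
gcd(13, 75) = 1, so the inverse exists.
Back-substitute for 1:
1 = 1·10 − 3·3
  = −3·13 + 4·10
  = 4·75 − 23·13
So 13⁻¹ ≡ −23 ≡ 52 (mod 75).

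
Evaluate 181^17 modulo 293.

17 in binary is 10001, i.e. 17 = 16 + 1.
181^1 ≡ 181 (mod 293)
181^2 ≡ 181^2 = 32761 ≡ 238 (mod 293)
181^4 ≡ 238^2 = 56644 ≡ 95 (mod 293)
181^8 ≡ 95^2 = 9025 ≡ 235 (mod 293)
181^16 ≡ 235^2 = 55225 ≡ 141 (mod 293)
181^17 = 181^16 * 181^1 ≡ 141 * 181 (mod 293).
141 * 181 = 25521 ≡ 30 (mod 293).

30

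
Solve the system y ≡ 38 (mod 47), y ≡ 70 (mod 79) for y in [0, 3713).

47⁻¹ mod 79: 47×37 ≡ 1 (mod 79), so 47⁻¹ ≡ 37.
y = 38 + 47×((70 − 38)×37 mod 79) = 38 + 47×78 = 3704.
Check: 3704 mod 47 = 38, 3704 mod 79 = 70. ✓

3704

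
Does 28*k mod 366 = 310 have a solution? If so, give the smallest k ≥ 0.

181

gcd(28, 366) = 2, and 2 | 310, so solutions exist.
Divide through by 2: 14*k = 155 (mod 183).
14⁻¹ ≡ 170 (mod 183).
k ≡ 170*155 ≡ 181 (mod 183).
The smallest non-negative solution is k = 181.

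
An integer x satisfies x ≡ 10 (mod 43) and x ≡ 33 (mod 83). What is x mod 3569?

1859

43⁻¹ mod 83: 43·56 ≡ 1 (mod 83), so 43⁻¹ ≡ 56.
x = 10 + 43·((33 − 10)·56 mod 83) = 10 + 43·43 = 1859.
Check: 1859 mod 43 = 10, 1859 mod 83 = 33. ✓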